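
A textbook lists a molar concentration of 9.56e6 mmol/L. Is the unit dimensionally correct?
Yes

molar concentration has SI base units: mol / m^3
mmol/L reduces to the same SI base units, so it is a valid unit for molar concentration.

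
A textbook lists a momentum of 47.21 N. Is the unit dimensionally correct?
No

momentum has SI base units: kg * m / s
N does NOT reduce to kg * m / s; a valid unit for momentum would be e.g. kg·m/s.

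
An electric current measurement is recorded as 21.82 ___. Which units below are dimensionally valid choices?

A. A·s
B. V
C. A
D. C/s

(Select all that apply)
C, D

electric current has SI base units: A

Checking each option against A:
  A. A·s: ✗ does not match
  B. V: ✗ does not match
  C. A: ✓ matches
  D. C/s: ✓ matches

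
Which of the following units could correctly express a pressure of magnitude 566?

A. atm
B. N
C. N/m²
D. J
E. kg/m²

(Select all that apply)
A, C

pressure has SI base units: kg / (m * s^2)

Checking each option against kg / (m * s^2):
  A. atm: ✓ matches
  B. N: ✗ does not match
  C. N/m²: ✓ matches
  D. J: ✗ does not match
  E. kg/m²: ✗ does not match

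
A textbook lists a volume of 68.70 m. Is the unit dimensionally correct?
No

volume has SI base units: m^3
m does NOT reduce to m^3; a valid unit for volume would be e.g. m³.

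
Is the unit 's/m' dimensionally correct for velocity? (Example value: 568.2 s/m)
No

velocity has SI base units: m / s
s/m does NOT reduce to m / s; a valid unit for velocity would be e.g. m/s.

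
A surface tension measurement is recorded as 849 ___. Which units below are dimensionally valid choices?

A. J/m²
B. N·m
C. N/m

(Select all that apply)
A, C

surface tension has SI base units: kg / s^2

Checking each option against kg / s^2:
  A. J/m²: ✓ matches
  B. N·m: ✗ does not match
  C. N/m: ✓ matches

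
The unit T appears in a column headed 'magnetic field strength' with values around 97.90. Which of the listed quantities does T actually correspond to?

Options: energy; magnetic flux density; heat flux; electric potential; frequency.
magnetic flux density

magnetic field strength should have units dimensionally equivalent to A / m (e.g. A/m).
The given unit 'T' reduces to kg / (A * s^2). Of the listed options, that is the dimensionality of magnetic flux density.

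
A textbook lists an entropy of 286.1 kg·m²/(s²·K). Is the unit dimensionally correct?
Yes

entropy has SI base units: kg * m^2 / (s^2 * K)
kg·m²/(s²·K) reduces to the same SI base units, so it is a valid unit for entropy.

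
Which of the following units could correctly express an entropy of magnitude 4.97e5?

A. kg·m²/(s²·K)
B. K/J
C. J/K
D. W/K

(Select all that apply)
A, C

entropy has SI base units: kg * m^2 / (s^2 * K)

Checking each option against kg * m^2 / (s^2 * K):
  A. kg·m²/(s²·K): ✓ matches
  B. K/J: ✗ does not match
  C. J/K: ✓ matches
  D. W/K: ✗ does not match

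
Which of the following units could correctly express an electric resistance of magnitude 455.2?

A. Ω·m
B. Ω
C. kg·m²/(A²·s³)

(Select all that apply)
B, C

electric resistance has SI base units: kg * m^2 / (A^2 * s^3)

Checking each option against kg * m^2 / (A^2 * s^3):
  A. Ω·m: ✗ does not match
  B. Ω: ✓ matches
  C. kg·m²/(A²·s³): ✓ matches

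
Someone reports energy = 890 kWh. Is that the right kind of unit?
Yes

energy has SI base units: kg * m^2 / s^2
kWh reduces to the same SI base units, so it is a valid unit for energy.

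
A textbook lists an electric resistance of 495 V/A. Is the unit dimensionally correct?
Yes

electric resistance has SI base units: kg * m^2 / (A^2 * s^3)
V/A reduces to the same SI base units, so it is a valid unit for electric resistance.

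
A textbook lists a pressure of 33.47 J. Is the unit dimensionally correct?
No

pressure has SI base units: kg / (m * s^2)
J does NOT reduce to kg / (m * s^2); a valid unit for pressure would be e.g. Pa.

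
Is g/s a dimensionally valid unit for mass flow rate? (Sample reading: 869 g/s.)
Yes

mass flow rate has SI base units: kg / s
g/s reduces to the same SI base units, so it is a valid unit for mass flow rate.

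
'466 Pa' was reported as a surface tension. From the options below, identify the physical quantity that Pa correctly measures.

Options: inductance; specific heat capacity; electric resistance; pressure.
pressure

surface tension should have units dimensionally equivalent to kg / s^2 (e.g. N/m).
The given unit 'Pa' reduces to kg / (m * s^2). Of the listed options, that is the dimensionality of pressure.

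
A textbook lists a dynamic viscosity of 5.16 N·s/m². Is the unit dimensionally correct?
Yes

dynamic viscosity has SI base units: kg / (m * s)
N·s/m² reduces to the same SI base units, so it is a valid unit for dynamic viscosity.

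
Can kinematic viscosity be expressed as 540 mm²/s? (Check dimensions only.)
Yes

kinematic viscosity has SI base units: m^2 / s
mm²/s reduces to the same SI base units, so it is a valid unit for kinematic viscosity.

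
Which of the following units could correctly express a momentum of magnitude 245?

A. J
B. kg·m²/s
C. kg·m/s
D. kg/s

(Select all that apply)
C

momentum has SI base units: kg * m / s

Checking each option against kg * m / s:
  A. J: ✗ does not match
  B. kg·m²/s: ✗ does not match
  C. kg·m/s: ✓ matches
  D. kg/s: ✗ does not match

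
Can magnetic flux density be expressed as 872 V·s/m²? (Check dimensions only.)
Yes

magnetic flux density has SI base units: kg / (A * s^2)
V·s/m² reduces to the same SI base units, so it is a valid unit for magnetic flux density.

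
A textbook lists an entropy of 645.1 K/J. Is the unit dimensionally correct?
No

entropy has SI base units: kg * m^2 / (s^2 * K)
K/J does NOT reduce to kg * m^2 / (s^2 * K); a valid unit for entropy would be e.g. J/K.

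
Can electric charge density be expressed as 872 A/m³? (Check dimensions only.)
No

electric charge density has SI base units: A * s / m^3
A/m³ does NOT reduce to A * s / m^3; a valid unit for electric charge density would be e.g. C/m³.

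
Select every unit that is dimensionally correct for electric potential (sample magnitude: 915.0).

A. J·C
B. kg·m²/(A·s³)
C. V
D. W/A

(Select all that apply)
B, C, D

electric potential has SI base units: kg * m^2 / (A * s^3)

Checking each option against kg * m^2 / (A * s^3):
  A. J·C: ✗ does not match
  B. kg·m²/(A·s³): ✓ matches
  C. V: ✓ matches
  D. W/A: ✓ matches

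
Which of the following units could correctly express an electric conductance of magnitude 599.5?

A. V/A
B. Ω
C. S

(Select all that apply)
C

electric conductance has SI base units: A^2 * s^3 / (kg * m^2)

Checking each option against A^2 * s^3 / (kg * m^2):
  A. V/A: ✗ does not match
  B. Ω: ✗ does not match
  C. S: ✓ matches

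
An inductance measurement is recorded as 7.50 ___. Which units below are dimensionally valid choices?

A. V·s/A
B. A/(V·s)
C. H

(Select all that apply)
A, C

inductance has SI base units: kg * m^2 / (A^2 * s^2)

Checking each option against kg * m^2 / (A^2 * s^2):
  A. V·s/A: ✓ matches
  B. A/(V·s): ✗ does not match
  C. H: ✓ matches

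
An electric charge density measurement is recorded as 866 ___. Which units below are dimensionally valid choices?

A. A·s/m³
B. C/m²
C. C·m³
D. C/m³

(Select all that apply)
A, D

electric charge density has SI base units: A * s / m^3

Checking each option against A * s / m^3:
  A. A·s/m³: ✓ matches
  B. C/m²: ✗ does not match
  C. C·m³: ✗ does not match
  D. C/m³: ✓ matches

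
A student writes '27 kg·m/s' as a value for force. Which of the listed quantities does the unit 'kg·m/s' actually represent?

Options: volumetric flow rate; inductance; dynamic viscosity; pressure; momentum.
momentum

force should have units dimensionally equivalent to kg * m / s^2 (e.g. N).
The given unit 'kg·m/s' reduces to kg * m / s. Of the listed options, that is the dimensionality of momentum.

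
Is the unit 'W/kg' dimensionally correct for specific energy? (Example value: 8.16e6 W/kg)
No

specific energy has SI base units: m^2 / s^2
W/kg does NOT reduce to m^2 / s^2; a valid unit for specific energy would be e.g. J/kg.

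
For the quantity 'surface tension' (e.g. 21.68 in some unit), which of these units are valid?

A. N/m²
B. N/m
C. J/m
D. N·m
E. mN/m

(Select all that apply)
B, E

surface tension has SI base units: kg / s^2

Checking each option against kg / s^2:
  A. N/m²: ✗ does not match
  B. N/m: ✓ matches
  C. J/m: ✗ does not match
  D. N·m: ✗ does not match
  E. mN/m: ✓ matches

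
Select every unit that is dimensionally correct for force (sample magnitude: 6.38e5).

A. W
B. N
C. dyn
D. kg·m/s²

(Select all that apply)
B, C, D

force has SI base units: kg * m / s^2

Checking each option against kg * m / s^2:
  A. W: ✗ does not match
  B. N: ✓ matches
  C. dyn: ✓ matches
  D. kg·m/s²: ✓ matches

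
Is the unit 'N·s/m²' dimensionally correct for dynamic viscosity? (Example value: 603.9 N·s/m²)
Yes

dynamic viscosity has SI base units: kg / (m * s)
N·s/m² reduces to the same SI base units, so it is a valid unit for dynamic viscosity.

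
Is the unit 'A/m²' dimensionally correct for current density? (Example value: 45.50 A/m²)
Yes

current density has SI base units: A / m^2
A/m² reduces to the same SI base units, so it is a valid unit for current density.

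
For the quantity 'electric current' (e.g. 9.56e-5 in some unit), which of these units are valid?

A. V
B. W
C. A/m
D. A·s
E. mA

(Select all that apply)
E

electric current has SI base units: A

Checking each option against A:
  A. V: ✗ does not match
  B. W: ✗ does not match
  C. A/m: ✗ does not match
  D. A·s: ✗ does not match
  E. mA: ✓ matches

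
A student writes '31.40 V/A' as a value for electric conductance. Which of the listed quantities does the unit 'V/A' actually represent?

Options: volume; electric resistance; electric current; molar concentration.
electric resistance

electric conductance should have units dimensionally equivalent to A^2 * s^3 / (kg * m^2) (e.g. S).
The given unit 'V/A' reduces to kg * m^2 / (A^2 * s^3). Of the listed options, that is the dimensionality of electric resistance.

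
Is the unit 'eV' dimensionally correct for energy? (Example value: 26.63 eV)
Yes

energy has SI base units: kg * m^2 / s^2
eV reduces to the same SI base units, so it is a valid unit for energy.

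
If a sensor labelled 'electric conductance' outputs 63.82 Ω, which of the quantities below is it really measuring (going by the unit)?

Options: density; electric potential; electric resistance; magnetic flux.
electric resistance

electric conductance should have units dimensionally equivalent to A^2 * s^3 / (kg * m^2) (e.g. S).
The given unit 'Ω' reduces to kg * m^2 / (A^2 * s^3). Of the listed options, that is the dimensionality of electric resistance.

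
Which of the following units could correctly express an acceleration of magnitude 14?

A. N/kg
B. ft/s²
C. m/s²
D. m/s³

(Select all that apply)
A, B, C

acceleration has SI base units: m / s^2

Checking each option against m / s^2:
  A. N/kg: ✓ matches
  B. ft/s²: ✓ matches
  C. m/s²: ✓ matches
  D. m/s³: ✗ does not match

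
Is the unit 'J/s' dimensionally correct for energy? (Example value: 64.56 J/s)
No

energy has SI base units: kg * m^2 / s^2
J/s does NOT reduce to kg * m^2 / s^2; a valid unit for energy would be e.g. J.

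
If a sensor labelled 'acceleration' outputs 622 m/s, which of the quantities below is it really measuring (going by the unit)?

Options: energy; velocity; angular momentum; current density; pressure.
velocity

acceleration should have units dimensionally equivalent to m / s^2 (e.g. m/s²).
The given unit 'm/s' reduces to m / s. Of the listed options, that is the dimensionality of velocity.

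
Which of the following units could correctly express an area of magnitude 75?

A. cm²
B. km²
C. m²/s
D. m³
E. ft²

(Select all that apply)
A, B, E

area has SI base units: m^2

Checking each option against m^2:
  A. cm²: ✓ matches
  B. km²: ✓ matches
  C. m²/s: ✗ does not match
  D. m³: ✗ does not match
  E. ft²: ✓ matches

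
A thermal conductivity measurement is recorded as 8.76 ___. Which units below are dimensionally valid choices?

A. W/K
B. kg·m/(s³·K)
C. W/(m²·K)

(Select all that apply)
B

thermal conductivity has SI base units: kg * m / (s^3 * K)

Checking each option against kg * m / (s^3 * K):
  A. W/K: ✗ does not match
  B. kg·m/(s³·K): ✓ matches
  C. W/(m²·K): ✗ does not match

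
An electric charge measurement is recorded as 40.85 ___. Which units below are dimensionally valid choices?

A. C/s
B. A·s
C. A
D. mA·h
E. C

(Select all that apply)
B, D, E

electric charge has SI base units: A * s

Checking each option against A * s:
  A. C/s: ✗ does not match
  B. A·s: ✓ matches
  C. A: ✗ does not match
  D. mA·h: ✓ matches
  E. C: ✓ matches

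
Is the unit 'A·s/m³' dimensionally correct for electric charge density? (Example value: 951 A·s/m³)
Yes

electric charge density has SI base units: A * s / m^3
A·s/m³ reduces to the same SI base units, so it is a valid unit for electric charge density.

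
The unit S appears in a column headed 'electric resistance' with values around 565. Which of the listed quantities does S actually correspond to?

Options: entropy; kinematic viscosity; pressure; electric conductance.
electric conductance

electric resistance should have units dimensionally equivalent to kg * m^2 / (A^2 * s^3) (e.g. Ω).
The given unit 'S' reduces to A^2 * s^3 / (kg * m^2). Of the listed options, that is the dimensionality of electric conductance.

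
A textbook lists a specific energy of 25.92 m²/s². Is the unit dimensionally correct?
Yes

specific energy has SI base units: m^2 / s^2
m²/s² reduces to the same SI base units, so it is a valid unit for specific energy.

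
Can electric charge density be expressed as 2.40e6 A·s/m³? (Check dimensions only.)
Yes

electric charge density has SI base units: A * s / m^3
A·s/m³ reduces to the same SI base units, so it is a valid unit for electric charge density.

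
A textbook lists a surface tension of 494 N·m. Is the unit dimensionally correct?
No

surface tension has SI base units: kg / s^2
N·m does NOT reduce to kg / s^2; a valid unit for surface tension would be e.g. N/m.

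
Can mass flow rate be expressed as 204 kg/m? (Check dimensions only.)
No

mass flow rate has SI base units: kg / s
kg/m does NOT reduce to kg / s; a valid unit for mass flow rate would be e.g. kg/s.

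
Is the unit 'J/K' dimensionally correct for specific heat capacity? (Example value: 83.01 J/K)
No

specific heat capacity has SI base units: m^2 / (s^2 * K)
J/K does NOT reduce to m^2 / (s^2 * K); a valid unit for specific heat capacity would be e.g. J/(kg·K).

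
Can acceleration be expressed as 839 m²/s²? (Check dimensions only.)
No

acceleration has SI base units: m / s^2
m²/s² does NOT reduce to m / s^2; a valid unit for acceleration would be e.g. m/s².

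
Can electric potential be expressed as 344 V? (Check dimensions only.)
Yes

electric potential has SI base units: kg * m^2 / (A * s^3)
V reduces to the same SI base units, so it is a valid unit for electric potential.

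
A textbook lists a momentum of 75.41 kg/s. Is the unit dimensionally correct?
No

momentum has SI base units: kg * m / s
kg/s does NOT reduce to kg * m / s; a valid unit for momentum would be e.g. kg·m/s.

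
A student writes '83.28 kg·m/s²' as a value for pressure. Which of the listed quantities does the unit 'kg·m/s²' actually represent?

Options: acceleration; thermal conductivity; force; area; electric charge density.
force

pressure should have units dimensionally equivalent to kg / (m * s^2) (e.g. Pa).
The given unit 'kg·m/s²' reduces to kg * m / s^2. Of the listed options, that is the dimensionality of force.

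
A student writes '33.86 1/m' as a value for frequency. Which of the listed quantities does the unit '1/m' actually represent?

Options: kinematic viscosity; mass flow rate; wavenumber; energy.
wavenumber

frequency should have units dimensionally equivalent to 1 / s (e.g. Hz).
The given unit '1/m' reduces to 1 / m. Of the listed options, that is the dimensionality of wavenumber.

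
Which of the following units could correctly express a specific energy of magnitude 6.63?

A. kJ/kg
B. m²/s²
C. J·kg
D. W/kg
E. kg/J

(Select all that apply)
A, B

specific energy has SI base units: m^2 / s^2

Checking each option against m^2 / s^2:
  A. kJ/kg: ✓ matches
  B. m²/s²: ✓ matches
  C. J·kg: ✗ does not match
  D. W/kg: ✗ does not match
  E. kg/J: ✗ does not match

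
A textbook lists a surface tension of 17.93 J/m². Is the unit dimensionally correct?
Yes

surface tension has SI base units: kg / s^2
J/m² reduces to the same SI base units, so it is a valid unit for surface tension.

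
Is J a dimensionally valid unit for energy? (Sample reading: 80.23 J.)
Yes

energy has SI base units: kg * m^2 / s^2
J reduces to the same SI base units, so it is a valid unit for energy.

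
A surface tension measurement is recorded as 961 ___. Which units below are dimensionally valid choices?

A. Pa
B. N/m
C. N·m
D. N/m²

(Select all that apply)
B

surface tension has SI base units: kg / s^2

Checking each option against kg / s^2:
  A. Pa: ✗ does not match
  B. N/m: ✓ matches
  C. N·m: ✗ does not match
  D. N/m²: ✗ does not match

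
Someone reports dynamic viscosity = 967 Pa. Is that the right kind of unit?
No

dynamic viscosity has SI base units: kg / (m * s)
Pa does NOT reduce to kg / (m * s); a valid unit for dynamic viscosity would be e.g. Pa·s.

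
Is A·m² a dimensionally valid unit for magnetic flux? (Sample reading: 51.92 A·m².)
No

magnetic flux has SI base units: kg * m^2 / (A * s^2)
A·m² does NOT reduce to kg * m^2 / (A * s^2); a valid unit for magnetic flux would be e.g. Wb.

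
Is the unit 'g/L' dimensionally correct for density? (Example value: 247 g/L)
Yes

density has SI base units: kg / m^3
g/L reduces to the same SI base units, so it is a valid unit for density.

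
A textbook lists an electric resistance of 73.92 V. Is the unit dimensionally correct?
No

electric resistance has SI base units: kg * m^2 / (A^2 * s^3)
V does NOT reduce to kg * m^2 / (A^2 * s^3); a valid unit for electric resistance would be e.g. Ω.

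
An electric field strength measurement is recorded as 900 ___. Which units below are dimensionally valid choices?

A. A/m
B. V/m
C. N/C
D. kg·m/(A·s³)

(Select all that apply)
B, C, D

electric field strength has SI base units: kg * m / (A * s^3)

Checking each option against kg * m / (A * s^3):
  A. A/m: ✗ does not match
  B. V/m: ✓ matches
  C. N/C: ✓ matches
  D. kg·m/(A·s³): ✓ matches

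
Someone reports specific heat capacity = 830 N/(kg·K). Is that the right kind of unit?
No

specific heat capacity has SI base units: m^2 / (s^2 * K)
N/(kg·K) does NOT reduce to m^2 / (s^2 * K); a valid unit for specific heat capacity would be e.g. J/(kg·K).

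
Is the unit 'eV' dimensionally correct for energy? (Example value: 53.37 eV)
Yes

energy has SI base units: kg * m^2 / s^2
eV reduces to the same SI base units, so it is a valid unit for energy.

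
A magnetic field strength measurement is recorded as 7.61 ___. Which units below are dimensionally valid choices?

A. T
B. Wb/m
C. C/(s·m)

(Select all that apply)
C

magnetic field strength has SI base units: A / m

Checking each option against A / m:
  A. T: ✗ does not match
  B. Wb/m: ✗ does not match
  C. C/(s·m): ✓ matches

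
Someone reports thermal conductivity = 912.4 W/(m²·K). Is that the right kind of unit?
No

thermal conductivity has SI base units: kg * m / (s^3 * K)
W/(m²·K) does NOT reduce to kg * m / (s^3 * K); a valid unit for thermal conductivity would be e.g. W/(m·K).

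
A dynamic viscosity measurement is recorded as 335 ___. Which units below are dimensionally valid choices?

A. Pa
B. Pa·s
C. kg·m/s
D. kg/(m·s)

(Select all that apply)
B, D

dynamic viscosity has SI base units: kg / (m * s)

Checking each option against kg / (m * s):
  A. Pa: ✗ does not match
  B. Pa·s: ✓ matches
  C. kg·m/s: ✗ does not match
  D. kg/(m·s): ✓ matches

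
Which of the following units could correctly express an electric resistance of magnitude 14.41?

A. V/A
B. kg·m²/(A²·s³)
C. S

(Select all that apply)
A, B

electric resistance has SI base units: kg * m^2 / (A^2 * s^3)

Checking each option against kg * m^2 / (A^2 * s^3):
  A. V/A: ✓ matches
  B. kg·m²/(A²·s³): ✓ matches
  C. S: ✗ does not match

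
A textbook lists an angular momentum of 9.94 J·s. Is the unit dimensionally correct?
Yes

angular momentum has SI base units: kg * m^2 / s
J·s reduces to the same SI base units, so it is a valid unit for angular momentum.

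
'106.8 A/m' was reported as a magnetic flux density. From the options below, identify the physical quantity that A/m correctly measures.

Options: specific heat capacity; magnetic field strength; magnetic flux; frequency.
magnetic field strength

magnetic flux density should have units dimensionally equivalent to kg / (A * s^2) (e.g. T).
The given unit 'A/m' reduces to A / m. Of the listed options, that is the dimensionality of magnetic field strength.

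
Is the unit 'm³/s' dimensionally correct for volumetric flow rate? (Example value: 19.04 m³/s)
Yes

volumetric flow rate has SI base units: m^3 / s
m³/s reduces to the same SI base units, so it is a valid unit for volumetric flow rate.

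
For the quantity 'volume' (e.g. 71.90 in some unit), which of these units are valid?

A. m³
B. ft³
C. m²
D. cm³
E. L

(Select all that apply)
A, B, D, E

volume has SI base units: m^3

Checking each option against m^3:
  A. m³: ✓ matches
  B. ft³: ✓ matches
  C. m²: ✗ does not match
  D. cm³: ✓ matches
  E. L: ✓ matches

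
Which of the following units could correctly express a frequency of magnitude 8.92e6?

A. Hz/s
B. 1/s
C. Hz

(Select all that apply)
B, C

frequency has SI base units: 1 / s

Checking each option against 1 / s:
  A. Hz/s: ✗ does not match
  B. 1/s: ✓ matches
  C. Hz: ✓ matches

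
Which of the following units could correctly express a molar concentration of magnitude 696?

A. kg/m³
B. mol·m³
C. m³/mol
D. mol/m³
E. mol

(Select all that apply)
D

molar concentration has SI base units: mol / m^3

Checking each option against mol / m^3:
  A. kg/m³: ✗ does not match
  B. mol·m³: ✗ does not match
  C. m³/mol: ✗ does not match
  D. mol/m³: ✓ matches
  E. mol: ✗ does not match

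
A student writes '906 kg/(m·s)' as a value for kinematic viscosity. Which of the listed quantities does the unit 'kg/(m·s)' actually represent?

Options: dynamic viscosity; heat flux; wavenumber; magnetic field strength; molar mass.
dynamic viscosity

kinematic viscosity should have units dimensionally equivalent to m^2 / s (e.g. m²/s).
The given unit 'kg/(m·s)' reduces to kg / (m * s). Of the listed options, that is the dimensionality of dynamic viscosity.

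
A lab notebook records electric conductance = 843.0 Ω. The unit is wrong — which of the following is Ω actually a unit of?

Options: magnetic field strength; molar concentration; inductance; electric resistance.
electric resistance

electric conductance should have units dimensionally equivalent to A^2 * s^3 / (kg * m^2) (e.g. S).
The given unit 'Ω' reduces to kg * m^2 / (A^2 * s^3). Of the listed options, that is the dimensionality of electric resistance.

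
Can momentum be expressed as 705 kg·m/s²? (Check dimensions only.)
No

momentum has SI base units: kg * m / s
kg·m/s² does NOT reduce to kg * m / s; a valid unit for momentum would be e.g. kg·m/s.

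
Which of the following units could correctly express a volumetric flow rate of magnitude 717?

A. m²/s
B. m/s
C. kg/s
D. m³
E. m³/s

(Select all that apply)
E

volumetric flow rate has SI base units: m^3 / s

Checking each option against m^3 / s:
  A. m²/s: ✗ does not match
  B. m/s: ✗ does not match
  C. kg/s: ✗ does not match
  D. m³: ✗ does not match
  E. m³/s: ✓ matches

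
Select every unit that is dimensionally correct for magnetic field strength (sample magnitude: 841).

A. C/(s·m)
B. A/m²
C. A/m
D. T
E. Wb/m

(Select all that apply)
A, C

magnetic field strength has SI base units: A / m

Checking each option against A / m:
  A. C/(s·m): ✓ matches
  B. A/m²: ✗ does not match
  C. A/m: ✓ matches
  D. T: ✗ does not match
  E. Wb/m: ✗ does not match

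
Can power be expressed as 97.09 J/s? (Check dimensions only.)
Yes

power has SI base units: kg * m^2 / s^3
J/s reduces to the same SI base units, so it is a valid unit for power.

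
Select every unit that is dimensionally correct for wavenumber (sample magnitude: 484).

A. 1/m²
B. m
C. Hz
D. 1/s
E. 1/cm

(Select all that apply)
E

wavenumber has SI base units: 1 / m

Checking each option against 1 / m:
  A. 1/m²: ✗ does not match
  B. m: ✗ does not match
  C. Hz: ✗ does not match
  D. 1/s: ✗ does not match
  E. 1/cm: ✓ matches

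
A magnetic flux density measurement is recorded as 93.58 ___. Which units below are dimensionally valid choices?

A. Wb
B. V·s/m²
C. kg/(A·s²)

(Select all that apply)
B, C

magnetic flux density has SI base units: kg / (A * s^2)

Checking each option against kg / (A * s^2):
  A. Wb: ✗ does not match
  B. V·s/m²: ✓ matches
  C. kg/(A·s²): ✓ matches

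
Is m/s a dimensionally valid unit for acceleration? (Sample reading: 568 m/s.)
No

acceleration has SI base units: m / s^2
m/s does NOT reduce to m / s^2; a valid unit for acceleration would be e.g. m/s².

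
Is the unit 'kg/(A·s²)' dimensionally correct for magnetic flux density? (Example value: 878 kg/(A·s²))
Yes

magnetic flux density has SI base units: kg / (A * s^2)
kg/(A·s²) reduces to the same SI base units, so it is a valid unit for magnetic flux density.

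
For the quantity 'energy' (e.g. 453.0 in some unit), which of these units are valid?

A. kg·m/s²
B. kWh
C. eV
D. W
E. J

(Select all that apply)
B, C, E

energy has SI base units: kg * m^2 / s^2

Checking each option against kg * m^2 / s^2:
  A. kg·m/s²: ✗ does not match
  B. kWh: ✓ matches
  C. eV: ✓ matches
  D. W: ✗ does not match
  E. J: ✓ matches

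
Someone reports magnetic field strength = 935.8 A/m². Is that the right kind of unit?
No

magnetic field strength has SI base units: A / m
A/m² does NOT reduce to A / m; a valid unit for magnetic field strength would be e.g. A/m.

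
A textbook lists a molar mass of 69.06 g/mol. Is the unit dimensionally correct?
Yes

molar mass has SI base units: kg / mol
g/mol reduces to the same SI base units, so it is a valid unit for molar mass.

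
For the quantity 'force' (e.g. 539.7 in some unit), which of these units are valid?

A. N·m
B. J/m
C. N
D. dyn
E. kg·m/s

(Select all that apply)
B, C, D

force has SI base units: kg * m / s^2

Checking each option against kg * m / s^2:
  A. N·m: ✗ does not match
  B. J/m: ✓ matches
  C. N: ✓ matches
  D. dyn: ✓ matches
  E. kg·m/s: ✗ does not match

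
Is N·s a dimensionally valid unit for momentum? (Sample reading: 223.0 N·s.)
Yes

momentum has SI base units: kg * m / s
N·s reduces to the same SI base units, so it is a valid unit for momentum.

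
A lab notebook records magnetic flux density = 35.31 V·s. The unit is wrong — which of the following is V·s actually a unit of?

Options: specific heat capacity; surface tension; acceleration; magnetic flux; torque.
magnetic flux

magnetic flux density should have units dimensionally equivalent to kg / (A * s^2) (e.g. T).
The given unit 'V·s' reduces to kg * m^2 / (A * s^2). Of the listed options, that is the dimensionality of magnetic flux.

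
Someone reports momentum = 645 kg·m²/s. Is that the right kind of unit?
No

momentum has SI base units: kg * m / s
kg·m²/s does NOT reduce to kg * m / s; a valid unit for momentum would be e.g. kg·m/s.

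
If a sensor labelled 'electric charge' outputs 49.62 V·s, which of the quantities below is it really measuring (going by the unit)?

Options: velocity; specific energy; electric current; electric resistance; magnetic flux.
magnetic flux

electric charge should have units dimensionally equivalent to A * s (e.g. C).
The given unit 'V·s' reduces to kg * m^2 / (A * s^2). Of the listed options, that is the dimensionality of magnetic flux.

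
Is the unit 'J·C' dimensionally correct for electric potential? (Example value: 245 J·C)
No

electric potential has SI base units: kg * m^2 / (A * s^3)
J·C does NOT reduce to kg * m^2 / (A * s^3); a valid unit for electric potential would be e.g. V.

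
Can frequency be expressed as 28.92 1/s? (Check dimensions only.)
Yes

frequency has SI base units: 1 / s
1/s reduces to the same SI base units, so it is a valid unit for frequency.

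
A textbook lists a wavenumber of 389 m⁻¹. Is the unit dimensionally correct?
Yes

wavenumber has SI base units: 1 / m
m⁻¹ reduces to the same SI base units, so it is a valid unit for wavenumber.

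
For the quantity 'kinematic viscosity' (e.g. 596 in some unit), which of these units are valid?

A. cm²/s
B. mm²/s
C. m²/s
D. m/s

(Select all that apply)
A, B, C

kinematic viscosity has SI base units: m^2 / s

Checking each option against m^2 / s:
  A. cm²/s: ✓ matches
  B. mm²/s: ✓ matches
  C. m²/s: ✓ matches
  D. m/s: ✗ does not match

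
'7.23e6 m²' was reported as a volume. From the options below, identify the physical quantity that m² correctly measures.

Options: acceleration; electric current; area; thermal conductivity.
area

volume should have units dimensionally equivalent to m^3 (e.g. m³).
The given unit 'm²' reduces to m^2. Of the listed options, that is the dimensionality of area.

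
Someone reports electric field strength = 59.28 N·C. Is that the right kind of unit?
No

electric field strength has SI base units: kg * m / (A * s^3)
N·C does NOT reduce to kg * m / (A * s^3); a valid unit for electric field strength would be e.g. V/m.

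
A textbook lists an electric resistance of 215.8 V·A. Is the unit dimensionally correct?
No

electric resistance has SI base units: kg * m^2 / (A^2 * s^3)
V·A does NOT reduce to kg * m^2 / (A^2 * s^3); a valid unit for electric resistance would be e.g. Ω.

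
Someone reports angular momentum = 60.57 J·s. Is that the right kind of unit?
Yes

angular momentum has SI base units: kg * m^2 / s
J·s reduces to the same SI base units, so it is a valid unit for angular momentum.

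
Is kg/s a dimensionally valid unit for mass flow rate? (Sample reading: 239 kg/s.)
Yes

mass flow rate has SI base units: kg / s
kg/s reduces to the same SI base units, so it is a valid unit for mass flow rate.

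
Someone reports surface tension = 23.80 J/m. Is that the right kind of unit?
No

surface tension has SI base units: kg / s^2
J/m does NOT reduce to kg / s^2; a valid unit for surface tension would be e.g. N/m.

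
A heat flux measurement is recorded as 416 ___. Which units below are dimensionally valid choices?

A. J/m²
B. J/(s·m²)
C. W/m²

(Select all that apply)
B, C

heat flux has SI base units: kg / s^3

Checking each option against kg / s^3:
  A. J/m²: ✗ does not match
  B. J/(s·m²): ✓ matches
  C. W/m²: ✓ matches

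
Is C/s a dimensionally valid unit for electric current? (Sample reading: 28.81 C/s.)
Yes

electric current has SI base units: A
C/s reduces to the same SI base units, so it is a valid unit for electric current.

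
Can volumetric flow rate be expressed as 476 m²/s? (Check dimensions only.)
No

volumetric flow rate has SI base units: m^3 / s
m²/s does NOT reduce to m^3 / s; a valid unit for volumetric flow rate would be e.g. m³/s.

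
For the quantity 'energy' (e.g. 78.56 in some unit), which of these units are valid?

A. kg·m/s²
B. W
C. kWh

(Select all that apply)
C

energy has SI base units: kg * m^2 / s^2

Checking each option against kg * m^2 / s^2:
  A. kg·m/s²: ✗ does not match
  B. W: ✗ does not match
  C. kWh: ✓ matches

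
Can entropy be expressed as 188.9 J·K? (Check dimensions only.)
No

entropy has SI base units: kg * m^2 / (s^2 * K)
J·K does NOT reduce to kg * m^2 / (s^2 * K); a valid unit for entropy would be e.g. J/K.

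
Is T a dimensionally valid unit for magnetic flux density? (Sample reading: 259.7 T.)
Yes

magnetic flux density has SI base units: kg / (A * s^2)
T reduces to the same SI base units, so it is a valid unit for magnetic flux density.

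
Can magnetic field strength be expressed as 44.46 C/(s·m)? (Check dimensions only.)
Yes

magnetic field strength has SI base units: A / m
C/(s·m) reduces to the same SI base units, so it is a valid unit for magnetic field strength.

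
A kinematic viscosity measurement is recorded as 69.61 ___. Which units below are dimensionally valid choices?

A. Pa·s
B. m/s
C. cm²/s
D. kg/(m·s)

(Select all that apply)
C

kinematic viscosity has SI base units: m^2 / s

Checking each option against m^2 / s:
  A. Pa·s: ✗ does not match
  B. m/s: ✗ does not match
  C. cm²/s: ✓ matches
  D. kg/(m·s): ✗ does not match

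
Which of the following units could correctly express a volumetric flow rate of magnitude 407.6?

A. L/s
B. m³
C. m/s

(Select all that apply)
A

volumetric flow rate has SI base units: m^3 / s

Checking each option against m^3 / s:
  A. L/s: ✓ matches
  B. m³: ✗ does not match
  C. m/s: ✗ does not match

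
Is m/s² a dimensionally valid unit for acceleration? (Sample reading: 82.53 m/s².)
Yes

acceleration has SI base units: m / s^2
m/s² reduces to the same SI base units, so it is a valid unit for acceleration.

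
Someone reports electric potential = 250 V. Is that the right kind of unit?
Yes

electric potential has SI base units: kg * m^2 / (A * s^3)
V reduces to the same SI base units, so it is a valid unit for electric potential.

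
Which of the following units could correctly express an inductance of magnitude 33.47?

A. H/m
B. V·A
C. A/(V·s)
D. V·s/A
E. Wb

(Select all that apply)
D

inductance has SI base units: kg * m^2 / (A^2 * s^2)

Checking each option against kg * m^2 / (A^2 * s^2):
  A. H/m: ✗ does not match
  B. V·A: ✗ does not match
  C. A/(V·s): ✗ does not match
  D. V·s/A: ✓ matches
  E. Wb: ✗ does not match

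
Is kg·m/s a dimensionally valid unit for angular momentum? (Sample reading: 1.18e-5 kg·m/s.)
No

angular momentum has SI base units: kg * m^2 / s
kg·m/s does NOT reduce to kg * m^2 / s; a valid unit for angular momentum would be e.g. kg·m²/s.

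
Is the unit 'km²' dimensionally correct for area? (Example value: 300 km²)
Yes

area has SI base units: m^2
km² reduces to the same SI base units, so it is a valid unit for area.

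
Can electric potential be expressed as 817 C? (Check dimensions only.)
No

electric potential has SI base units: kg * m^2 / (A * s^3)
C does NOT reduce to kg * m^2 / (A * s^3); a valid unit for electric potential would be e.g. V.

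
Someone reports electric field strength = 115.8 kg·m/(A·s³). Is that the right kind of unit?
Yes

electric field strength has SI base units: kg * m / (A * s^3)
kg·m/(A·s³) reduces to the same SI base units, so it is a valid unit for electric field strength.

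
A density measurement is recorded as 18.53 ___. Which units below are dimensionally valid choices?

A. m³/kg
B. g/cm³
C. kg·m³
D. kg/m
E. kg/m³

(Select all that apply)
B, E

density has SI base units: kg / m^3

Checking each option against kg / m^3:
  A. m³/kg: ✗ does not match
  B. g/cm³: ✓ matches
  C. kg·m³: ✗ does not match
  D. kg/m: ✗ does not match
  E. kg/m³: ✓ matches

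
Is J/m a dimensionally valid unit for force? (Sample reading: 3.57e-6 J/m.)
Yes

force has SI base units: kg * m / s^2
J/m reduces to the same SI base units, so it is a valid unit for force.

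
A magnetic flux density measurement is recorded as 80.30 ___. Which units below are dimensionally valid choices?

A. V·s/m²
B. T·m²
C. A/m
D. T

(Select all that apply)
A, D

magnetic flux density has SI base units: kg / (A * s^2)

Checking each option against kg / (A * s^2):
  A. V·s/m²: ✓ matches
  B. T·m²: ✗ does not match
  C. A/m: ✗ does not match
  D. T: ✓ matches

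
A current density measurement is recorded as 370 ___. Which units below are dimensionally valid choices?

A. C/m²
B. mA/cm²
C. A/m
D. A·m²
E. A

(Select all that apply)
B

current density has SI base units: A / m^2

Checking each option against A / m^2:
  A. C/m²: ✗ does not match
  B. mA/cm²: ✓ matches
  C. A/m: ✗ does not match
  D. A·m²: ✗ does not match
  E. A: ✗ does not match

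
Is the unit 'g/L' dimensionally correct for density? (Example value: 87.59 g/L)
Yes

density has SI base units: kg / m^3
g/L reduces to the same SI base units, so it is a valid unit for density.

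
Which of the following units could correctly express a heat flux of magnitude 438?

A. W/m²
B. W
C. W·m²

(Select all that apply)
A

heat flux has SI base units: kg / s^3

Checking each option against kg / s^3:
  A. W/m²: ✓ matches
  B. W: ✗ does not match
  C. W·m²: ✗ does not match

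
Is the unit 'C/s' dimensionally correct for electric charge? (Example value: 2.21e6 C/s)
No

electric charge has SI base units: A * s
C/s does NOT reduce to A * s; a valid unit for electric charge would be e.g. C.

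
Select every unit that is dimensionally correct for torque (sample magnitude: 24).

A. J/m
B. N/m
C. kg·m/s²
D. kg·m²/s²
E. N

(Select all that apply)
D

torque has SI base units: kg * m^2 / s^2

Checking each option against kg * m^2 / s^2:
  A. J/m: ✗ does not match
  B. N/m: ✗ does not match
  C. kg·m/s²: ✗ does not match
  D. kg·m²/s²: ✓ matches
  E. N: ✗ does not match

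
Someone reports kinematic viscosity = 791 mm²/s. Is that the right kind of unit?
Yes

kinematic viscosity has SI base units: m^2 / s
mm²/s reduces to the same SI base units, so it is a valid unit for kinematic viscosity.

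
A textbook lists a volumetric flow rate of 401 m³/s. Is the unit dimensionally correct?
Yes

volumetric flow rate has SI base units: m^3 / s
m³/s reduces to the same SI base units, so it is a valid unit for volumetric flow rate.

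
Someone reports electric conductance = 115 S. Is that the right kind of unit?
Yes

electric conductance has SI base units: A^2 * s^3 / (kg * m^2)
S reduces to the same SI base units, so it is a valid unit for electric conductance.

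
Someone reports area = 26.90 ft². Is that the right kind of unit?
Yes

area has SI base units: m^2
ft² reduces to the same SI base units, so it is a valid unit for area.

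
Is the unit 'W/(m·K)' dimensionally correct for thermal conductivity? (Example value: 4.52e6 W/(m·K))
Yes

thermal conductivity has SI base units: kg * m / (s^3 * K)
W/(m·K) reduces to the same SI base units, so it is a valid unit for thermal conductivity.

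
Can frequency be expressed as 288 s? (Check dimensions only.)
No

frequency has SI base units: 1 / s
s does NOT reduce to 1 / s; a valid unit for frequency would be e.g. Hz.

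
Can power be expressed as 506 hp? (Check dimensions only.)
Yes

power has SI base units: kg * m^2 / s^3
hp reduces to the same SI base units, so it is a valid unit for power.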